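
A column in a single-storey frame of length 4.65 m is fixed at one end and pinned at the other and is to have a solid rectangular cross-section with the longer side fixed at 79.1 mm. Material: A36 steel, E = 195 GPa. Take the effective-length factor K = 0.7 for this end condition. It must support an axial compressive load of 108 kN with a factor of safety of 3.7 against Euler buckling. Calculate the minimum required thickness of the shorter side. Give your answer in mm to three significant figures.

Required P_cr = n·P = 3.7 × 108 = 399.6 kN
L_e = K·L = 0.7 × 4.65 = 3.255 m
Required I = P_cr·L_e²/(π²E) = 3.996×10^5 × 3.255² / (π² × 1.95×10^11) = 2.200×10^-6 m⁴
I_req = 2.200×10^6 mm⁴
Rectangle, weak axis: I_min = h·b³/12 with h = 79.1 mm fixed  ⇒  b = (12I/h)^(1/3) = 69.4 mm

b ≈ 69.4 mm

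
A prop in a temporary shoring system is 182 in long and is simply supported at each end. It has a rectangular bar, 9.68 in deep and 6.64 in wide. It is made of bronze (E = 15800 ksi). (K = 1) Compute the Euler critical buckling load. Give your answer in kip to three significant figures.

Buckling occurs about the weak axis: I_min = h·b³/12 with b = 6.64 in (the shorter side).
I_min = 9.68×6.64³/12 = 236.2 in⁴
Effective length L_e = K·L = 1 × 182 = 182.0 in
P_cr = π²EI / L_e² = π² × 15800×10³ × 236.2 / 182.0² = 1.112×10^6 lb

P_cr ≈ 1110 kip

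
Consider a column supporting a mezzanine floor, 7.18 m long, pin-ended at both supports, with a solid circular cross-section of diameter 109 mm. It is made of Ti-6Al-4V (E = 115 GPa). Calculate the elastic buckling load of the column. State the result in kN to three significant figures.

P_cr ≈ 153 kN

I = πd⁴/64 = π×109⁴/64 = 6.929×10^6 mm⁴
I = 6.929×10^6 mm⁴ = 6.929×10^-6 m⁴
Effective length L_e = K·L = 1 × 7.18 = 7.180 m
P_cr = π²EI / L_e² = π² × 115×10⁹ × 6.929×10^-6 / 7.180² = 1.526×10^5 N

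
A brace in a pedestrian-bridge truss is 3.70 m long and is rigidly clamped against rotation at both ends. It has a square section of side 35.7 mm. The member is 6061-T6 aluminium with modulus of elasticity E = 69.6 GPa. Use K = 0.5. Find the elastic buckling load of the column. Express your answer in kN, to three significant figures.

P_cr ≈ 27.2 kN

I = a⁴/12 = 35.7⁴/12 = 1.354×10^5 mm⁴
I = 1.354×10^5 mm⁴ = 1.354×10^-7 m⁴
Effective length L_e = K·L = 0.5 × 3.70 = 1.850 m
P_cr = π²EI / L_e² = π² × 69.6×10⁹ × 1.354×10^-7 / 1.850² = 2.717×10^4 N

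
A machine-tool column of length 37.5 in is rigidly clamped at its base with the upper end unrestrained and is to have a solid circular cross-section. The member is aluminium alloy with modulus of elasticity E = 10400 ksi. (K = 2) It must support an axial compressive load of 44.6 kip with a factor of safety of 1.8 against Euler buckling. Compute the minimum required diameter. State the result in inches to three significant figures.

Required P_cr = n·P = 1.8 × 44.6 = 80.28 kip
L_e = K·L = 2 × 37.5 = 75.00 in
Required I = P_cr·L_e²/(π²E) = 8.028×10^4 × 75.00² / (π² × 1.04×10^7) = 4.399 in⁴
Solid circle: I = πd⁴/64  ⇒  d = (64I/π)^(1/4) = (64×4.399/π)^(1/4) = 3.08 in

d ≈ 3.08 in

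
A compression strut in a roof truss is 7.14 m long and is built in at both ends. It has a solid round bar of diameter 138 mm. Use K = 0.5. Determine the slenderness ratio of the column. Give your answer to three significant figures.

λ ≈ 103

For a solid circle r = d/4 = 138/4 = 34.50 mm
L_e = K·L = 0.5 × 7.14 m = 3.570 m = 3570.0 mm
λ = L_e / r_min = 3570.0 / 34.50 = 103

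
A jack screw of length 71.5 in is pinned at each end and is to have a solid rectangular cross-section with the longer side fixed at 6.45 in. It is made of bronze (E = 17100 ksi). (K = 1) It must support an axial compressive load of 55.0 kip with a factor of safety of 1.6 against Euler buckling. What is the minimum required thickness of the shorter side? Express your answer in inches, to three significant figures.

b ≈ 1.71 in

Required P_cr = n·P = 1.6 × 55.0 = 88.00 kip
L_e = K·L = 1 × 71.5 = 71.50 in
Required I = P_cr·L_e²/(π²E) = 8.800×10^4 × 71.50² / (π² × 1.71×10^7) = 2.666 in⁴
Rectangle, weak axis: I_min = h·b³/12 with h = 6.45 in fixed  ⇒  b = (12I/h)^(1/3) = 1.71 in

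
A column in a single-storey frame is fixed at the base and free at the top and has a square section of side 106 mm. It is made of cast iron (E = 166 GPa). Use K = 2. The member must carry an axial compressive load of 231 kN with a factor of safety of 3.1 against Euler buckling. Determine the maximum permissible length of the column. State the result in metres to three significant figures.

I = a⁴/12 = 106⁴/12 = 1.052×10^7 mm⁴
I = 1.052×10^-5 m⁴
Required critical load P_cr = n·P = 3.1 × 231 = 716.1 kN = 7.161×10^5 N
From P_cr = π²EI/(K·L)²:  L = (1/K)·√(π²EI/P_cr) = (1/2)·√(π²×1.66×10^11×1.052×10^-5/7.161×10^5)
L = 2.45 m

L_max ≈ 2.45 m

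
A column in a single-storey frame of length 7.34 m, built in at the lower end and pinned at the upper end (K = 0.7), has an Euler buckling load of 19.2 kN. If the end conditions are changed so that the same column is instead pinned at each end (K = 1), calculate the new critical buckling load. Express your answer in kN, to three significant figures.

P_cr ∝ 1/K², so P_cr,new = P_cr,old × (K_old/K_new)² = 19.2 × (0.7/1)²
= 19.2 × 0.4900 = 9.41 kN

P_cr ≈ 9.41 kN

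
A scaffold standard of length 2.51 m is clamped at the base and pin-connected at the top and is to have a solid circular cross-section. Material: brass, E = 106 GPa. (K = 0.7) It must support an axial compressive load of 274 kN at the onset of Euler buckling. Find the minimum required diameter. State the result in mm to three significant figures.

L_e = K·L = 0.7 × 2.51 = 1.757 m
Required I = P_cr·L_e²/(π²E) = 2.740×10^5 × 1.757² / (π² × 1.06×10^11) = 8.085×10^-7 m⁴
I_req = 8.085×10^5 mm⁴
Solid circle: I = πd⁴/64  ⇒  d = (64I/π)^(1/4) = (64×8.085×10^5/π)^(1/4) = 63.7 mm

d ≈ 63.7 mm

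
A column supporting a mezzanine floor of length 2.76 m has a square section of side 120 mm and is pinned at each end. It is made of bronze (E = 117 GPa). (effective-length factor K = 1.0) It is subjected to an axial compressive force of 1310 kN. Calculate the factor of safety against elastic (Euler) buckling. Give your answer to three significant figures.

I = a⁴/12 = 120⁴/12 = 1.728×10^7 mm⁴
I = 1.728×10^7 mm⁴ = 1.728×10^-5 m⁴
Effective length L_e = K·L = 1 × 2.76 = 2.760 m
P_cr = π²EI / L_e² = π² × 117×10⁹ × 1.728×10^-5 / 2.760² = 2.619×10^6 N
Factor of safety n = P_cr / P = 2619.5 / 1310 = 2.00

n ≈ 2.00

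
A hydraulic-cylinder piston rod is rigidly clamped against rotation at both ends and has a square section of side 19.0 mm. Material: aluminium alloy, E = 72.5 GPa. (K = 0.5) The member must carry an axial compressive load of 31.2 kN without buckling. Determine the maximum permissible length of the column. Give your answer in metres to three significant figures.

L_max ≈ 0.998 m

I = a⁴/12 = 19.0⁴/12 = 1.086×10^4 mm⁴
I = 1.086×10^-8 m⁴
At the buckling limit P_cr = P = 3.120×10^4 N
From P_cr = π²EI/(K·L)²:  L = (1/K)·√(π²EI/P_cr) = (1/0.5)·√(π²×7.25×10^10×1.086×10^-8/3.120×10^4)
L = 0.998 m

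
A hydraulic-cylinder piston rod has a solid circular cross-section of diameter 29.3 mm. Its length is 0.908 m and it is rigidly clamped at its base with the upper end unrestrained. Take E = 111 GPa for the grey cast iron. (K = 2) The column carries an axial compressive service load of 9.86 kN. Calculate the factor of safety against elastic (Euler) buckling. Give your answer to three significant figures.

n ≈ 1.22

I = πd⁴/64 = π×29.3⁴/64 = 3.618×10^4 mm⁴
I = 3.618×10^4 mm⁴ = 3.618×10^-8 m⁴
Effective length L_e = K·L = 2 × 0.908 = 1.816 m
P_cr = π²EI / L_e² = π² × 111×10⁹ × 3.618×10^-8 / 1.816² = 1.202×10^4 N
Factor of safety n = P_cr / P = 12.018 / 9.86 = 1.22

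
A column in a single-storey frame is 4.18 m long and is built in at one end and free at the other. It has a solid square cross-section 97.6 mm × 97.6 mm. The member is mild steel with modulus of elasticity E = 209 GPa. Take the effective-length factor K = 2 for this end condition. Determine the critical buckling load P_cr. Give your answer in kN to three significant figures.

P_cr ≈ 223 kN

I = a⁴/12 = 97.6⁴/12 = 7.562×10^6 mm⁴
I = 7.562×10^6 mm⁴ = 7.562×10^-6 m⁴
Effective length L_e = K·L = 2 × 4.18 = 8.360 m
P_cr = π²EI / L_e² = π² × 209×10⁹ × 7.562×10^-6 / 8.360² = 2.232×10^5 N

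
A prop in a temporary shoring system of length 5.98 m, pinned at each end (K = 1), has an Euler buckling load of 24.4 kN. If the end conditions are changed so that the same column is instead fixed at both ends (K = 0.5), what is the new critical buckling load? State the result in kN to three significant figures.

P_cr ≈ 97.6 kN

P_cr ∝ 1/K², so P_cr,new = P_cr,old × (K_old/K_new)² = 24.4 × (1/0.5)²
= 24.4 × 4.000 = 97.6 kN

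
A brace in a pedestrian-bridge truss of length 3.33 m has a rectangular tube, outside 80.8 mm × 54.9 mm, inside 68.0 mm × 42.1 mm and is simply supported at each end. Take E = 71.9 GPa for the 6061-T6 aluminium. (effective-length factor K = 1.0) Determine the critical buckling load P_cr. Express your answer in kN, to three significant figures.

P_cr ≈ 44.2 kN

Weak-axis I_min = (h_o·b_o³ − h_i·b_i³)/12 with b_o = 54.9, b_i = 42.10 mm (shorter outer/inner sides).
I_min = (80.8×54.9³ − 68.00×42.10³)/12 = 6.913×10^5 mm⁴
I = 6.913×10^5 mm⁴ = 6.913×10^-7 m⁴
Effective length L_e = K·L = 1 × 3.33 = 3.330 m
P_cr = π²EI / L_e² = π² × 71.9×10⁹ × 6.913×10^-7 / 3.330² = 4.424×10^4 N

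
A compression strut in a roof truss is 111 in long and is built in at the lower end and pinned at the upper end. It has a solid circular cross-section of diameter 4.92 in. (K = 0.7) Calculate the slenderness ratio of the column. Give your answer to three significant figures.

λ ≈ 63.2

For a solid circle r = d/4 = 4.92/4 = 1.230 in
L_e = K·L = 0.7 × 111 = 77.70 in
λ = L_e / r_min = 77.700 / 1.230 = 63.2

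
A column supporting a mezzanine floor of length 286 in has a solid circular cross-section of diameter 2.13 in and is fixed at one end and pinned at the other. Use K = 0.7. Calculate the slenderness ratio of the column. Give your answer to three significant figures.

For a solid circle r = d/4 = 2.13/4 = 0.5325 in
L_e = K·L = 0.7 × 286 = 200.2 in
λ = L_e / r_min = 200.20 / 0.5325 = 376

λ ≈ 376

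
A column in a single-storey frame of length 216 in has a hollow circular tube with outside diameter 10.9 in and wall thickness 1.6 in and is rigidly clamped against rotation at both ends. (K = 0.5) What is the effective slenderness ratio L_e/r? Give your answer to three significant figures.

λ ≈ 32.4

Inner diameter d_i = 10.9 − 2×1.6 = 7.700 in
I = π(d_o⁴ − d_i⁴)/64 = π(10.9⁴ − 7.700⁴)/64 = 520.4 in⁴
A = 46.75 in²;  r_min = √(I/A) = √(520.4/46.75) = 3.336 in
L_e = K·L = 0.5 × 216 = 108.0 in
λ = L_e / r_min = 108.00 / 3.336 = 32.4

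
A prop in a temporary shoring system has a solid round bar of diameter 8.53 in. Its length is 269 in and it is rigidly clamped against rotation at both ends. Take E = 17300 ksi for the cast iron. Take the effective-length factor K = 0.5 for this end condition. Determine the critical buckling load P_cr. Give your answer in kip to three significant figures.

I = πd⁴/64 = π×8.53⁴/64 = 259.9 in⁴
Effective length L_e = K·L = 0.5 × 269 = 134.5 in
P_cr = π²EI / L_e² = π² × 17300×10³ × 259.9 / 134.5² = 2.453×10^6 lb

P_cr ≈ 2450 kip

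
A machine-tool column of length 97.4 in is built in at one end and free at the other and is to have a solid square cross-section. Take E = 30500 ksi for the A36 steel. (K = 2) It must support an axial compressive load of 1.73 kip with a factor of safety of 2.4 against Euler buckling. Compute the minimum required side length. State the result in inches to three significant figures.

Required P_cr = n·P = 2.4 × 1.73 = 4.152 kip
L_e = K·L = 2 × 97.4 = 194.8 in
Required I = P_cr·L_e²/(π²E) = 4.152×10^3 × 194.8² / (π² × 3.05×10^7) = 0.5234 in⁴
Solid square: I = a⁴/12  ⇒  a = (12I)^(1/4) = (12×0.5234)^(1/4) = 1.58 in

a ≈ 1.58 in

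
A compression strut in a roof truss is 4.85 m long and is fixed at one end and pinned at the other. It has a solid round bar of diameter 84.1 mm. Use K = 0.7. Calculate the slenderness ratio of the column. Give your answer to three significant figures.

For a solid circle r = d/4 = 84.1/4 = 21.02 mm
L_e = K·L = 0.7 × 4.85 m = 3.395 m = 3395.0 mm
λ = L_e / r_min = 3395.0 / 21.02 = 161

λ ≈ 161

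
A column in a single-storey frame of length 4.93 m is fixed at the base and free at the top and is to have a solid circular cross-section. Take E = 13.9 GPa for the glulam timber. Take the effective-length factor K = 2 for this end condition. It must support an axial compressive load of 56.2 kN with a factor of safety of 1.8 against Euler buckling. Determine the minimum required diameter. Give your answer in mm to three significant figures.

d ≈ 195 mm

Required P_cr = n·P = 1.8 × 56.2 = 101.2 kN
L_e = K·L = 2 × 4.93 = 9.860 m
Required I = P_cr·L_e²/(π²E) = 1.012×10^5 × 9.860² / (π² × 1.39×10^10) = 7.169×10^-5 m⁴
I_req = 7.169×10^7 mm⁴
Solid circle: I = πd⁴/64  ⇒  d = (64I/π)^(1/4) = (64×7.169×10^7/π)^(1/4) = 195 mm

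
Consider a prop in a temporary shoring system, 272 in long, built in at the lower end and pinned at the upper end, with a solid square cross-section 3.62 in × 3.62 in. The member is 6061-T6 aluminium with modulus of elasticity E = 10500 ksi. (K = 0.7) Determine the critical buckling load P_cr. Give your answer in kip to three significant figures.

I = a⁴/12 = 3.62⁴/12 = 14.31 in⁴
Effective length L_e = K·L = 0.7 × 272 = 190.4 in
P_cr = π²EI / L_e² = π² × 10500×10³ × 14.31 / 190.4² = 4.091×10^4 lb

P_cr ≈ 40.9 kip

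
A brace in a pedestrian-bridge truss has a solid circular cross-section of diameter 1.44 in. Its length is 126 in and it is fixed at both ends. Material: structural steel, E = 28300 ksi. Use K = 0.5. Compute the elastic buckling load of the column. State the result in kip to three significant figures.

I = πd⁴/64 = π×1.44⁴/64 = 0.2111 in⁴
Effective length L_e = K·L = 0.5 × 126 = 63.00 in
P_cr = π²EI / L_e² = π² × 28300×10³ × 0.2111 / 63.00² = 1.485×10^4 lb

P_cr ≈ 14.9 kip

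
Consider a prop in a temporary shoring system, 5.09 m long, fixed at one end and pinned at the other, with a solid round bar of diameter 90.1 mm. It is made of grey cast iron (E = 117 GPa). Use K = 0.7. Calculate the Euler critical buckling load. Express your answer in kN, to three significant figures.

P_cr ≈ 294 kN

I = πd⁴/64 = π×90.1⁴/64 = 3.235×10^6 mm⁴
I = 3.235×10^6 mm⁴ = 3.235×10^-6 m⁴
Effective length L_e = K·L = 0.7 × 5.09 = 3.563 m
P_cr = π²EI / L_e² = π² × 117×10⁹ × 3.235×10^-6 / 3.563² = 2.943×10^5 N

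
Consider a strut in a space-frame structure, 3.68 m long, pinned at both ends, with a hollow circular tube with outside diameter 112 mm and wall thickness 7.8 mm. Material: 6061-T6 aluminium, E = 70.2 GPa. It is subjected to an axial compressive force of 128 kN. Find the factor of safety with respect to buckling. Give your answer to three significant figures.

Inner diameter d_i = 112 − 2×7.8 = 96.40 mm
I = π(d_o⁴ − d_i⁴)/64 = π(112⁴ − 96.40⁴)/64 = 3.485×10^6 mm⁴
I = 3.485×10^6 mm⁴ = 3.485×10^-6 m⁴
Effective length L_e = K·L = 1 × 3.68 = 3.680 m
P_cr = π²EI / L_e² = π² × 70.2×10⁹ × 3.485×10^-6 / 3.680² = 1.783×10^5 N
Factor of safety n = P_cr / P = 178.29 / 128 = 1.39

n ≈ 1.39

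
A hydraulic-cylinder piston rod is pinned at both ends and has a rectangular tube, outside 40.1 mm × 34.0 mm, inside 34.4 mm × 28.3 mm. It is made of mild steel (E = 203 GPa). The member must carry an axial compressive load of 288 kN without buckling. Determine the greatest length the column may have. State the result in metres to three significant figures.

L_max ≈ 0.679 m

Weak-axis I_min = (h_o·b_o³ − h_i·b_i³)/12 with b_o = 34.0, b_i = 28.30 mm (shorter outer/inner sides).
I_min = (40.1×34.0³ − 34.40×28.30³)/12 = 6.637×10^4 mm⁴
I = 6.637×10^-8 m⁴
At the buckling limit P_cr = P = 2.880×10^5 N
From P_cr = π²EI/(K·L)²:  L = (1/K)·√(π²EI/P_cr) = (1/1)·√(π²×2.03×10^11×6.637×10^-8/2.880×10^5)
L = 0.679 m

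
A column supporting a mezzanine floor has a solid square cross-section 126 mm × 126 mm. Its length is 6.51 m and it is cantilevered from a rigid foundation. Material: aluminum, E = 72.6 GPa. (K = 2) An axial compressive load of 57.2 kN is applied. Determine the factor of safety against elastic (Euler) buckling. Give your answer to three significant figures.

n ≈ 1.55

I = a⁴/12 = 126⁴/12 = 2.100×10^7 mm⁴
I = 2.100×10^7 mm⁴ = 2.100×10^-5 m⁴
Effective length L_e = K·L = 2 × 6.51 = 13.02 m
P_cr = π²EI / L_e² = π² × 72.6×10⁹ × 2.100×10^-5 / 13.02² = 8.878×10^4 N
Factor of safety n = P_cr / P = 88.780 / 57.2 = 1.55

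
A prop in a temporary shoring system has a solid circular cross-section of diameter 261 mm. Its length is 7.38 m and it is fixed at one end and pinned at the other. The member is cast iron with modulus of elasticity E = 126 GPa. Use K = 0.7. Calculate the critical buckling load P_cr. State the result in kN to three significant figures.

P_cr ≈ 10600 kN

I = πd⁴/64 = π×261⁴/64 = 2.278×10^8 mm⁴
I = 2.278×10^8 mm⁴ = 2.278×10^-4 m⁴
Effective length L_e = K·L = 0.7 × 7.38 = 5.166 m
P_cr = π²EI / L_e² = π² × 126×10⁹ × 2.278×10^-4 / 5.166² = 1.061×10^7 N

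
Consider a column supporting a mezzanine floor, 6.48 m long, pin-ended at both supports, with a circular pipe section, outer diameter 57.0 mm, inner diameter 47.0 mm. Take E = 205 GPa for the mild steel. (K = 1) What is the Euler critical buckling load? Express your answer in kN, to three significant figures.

d_o = 57.0 mm, d_i = 47.0 mm
I = π(d_o⁴ − d_i⁴)/64 = π(57.0⁴ − 47.00⁴)/64 = 2.786×10^5 mm⁴
I = 2.786×10^5 mm⁴ = 2.786×10^-7 m⁴
Effective length L_e = K·L = 1 × 6.48 = 6.480 m
P_cr = π²EI / L_e² = π² × 205×10⁹ × 2.786×10^-7 / 6.480² = 1.343×10^4 N

P_cr ≈ 13.4 kN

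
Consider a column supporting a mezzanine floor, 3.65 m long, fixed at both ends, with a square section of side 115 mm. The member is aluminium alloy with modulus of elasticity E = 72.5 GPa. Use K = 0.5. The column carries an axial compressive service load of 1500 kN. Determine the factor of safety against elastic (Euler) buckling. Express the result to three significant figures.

I = a⁴/12 = 115⁴/12 = 1.458×10^7 mm⁴
I = 1.458×10^7 mm⁴ = 1.458×10^-5 m⁴
Effective length L_e = K·L = 0.5 × 3.65 = 1.825 m
P_cr = π²EI / L_e² = π² × 72.5×10⁹ × 1.458×10^-5 / 1.825² = 3.131×10^6 N
Factor of safety n = P_cr / P = 3131.3 / 1500 = 2.09

n ≈ 2.09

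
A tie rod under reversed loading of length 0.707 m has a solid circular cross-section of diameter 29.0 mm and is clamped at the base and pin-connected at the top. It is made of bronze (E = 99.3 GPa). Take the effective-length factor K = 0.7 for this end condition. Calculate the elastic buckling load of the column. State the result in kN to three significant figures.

P_cr ≈ 139 kN

I = πd⁴/64 = π×29.0⁴/64 = 3.472×10^4 mm⁴
I = 3.472×10^4 mm⁴ = 3.472×10^-8 m⁴
Effective length L_e = K·L = 0.7 × 0.707 = 0.4949 m
P_cr = π²EI / L_e² = π² × 99.3×10⁹ × 3.472×10^-8 / 0.4949² = 1.389×10^5 N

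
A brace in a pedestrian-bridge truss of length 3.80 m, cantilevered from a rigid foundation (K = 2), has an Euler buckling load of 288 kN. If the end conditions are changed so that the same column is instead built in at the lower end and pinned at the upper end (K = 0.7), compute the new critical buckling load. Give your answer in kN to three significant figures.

P_cr ∝ 1/K², so P_cr,new = P_cr,old × (K_old/K_new)² = 288 × (2/0.7)²
= 288 × 8.163 = 2350 kN

P_cr ≈ 2350 kN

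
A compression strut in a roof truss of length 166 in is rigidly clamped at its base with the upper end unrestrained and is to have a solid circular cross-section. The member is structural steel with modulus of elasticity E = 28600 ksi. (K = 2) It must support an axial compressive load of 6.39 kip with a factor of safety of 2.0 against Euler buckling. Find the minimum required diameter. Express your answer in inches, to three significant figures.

Required P_cr = n·P = 2.0 × 6.39 = 12.78 kip
L_e = K·L = 2 × 166 = 332.0 in
Required I = P_cr·L_e²/(π²E) = 1.278×10^4 × 332.0² / (π² × 2.86×10^7) = 4.990 in⁴
Solid circle: I = πd⁴/64  ⇒  d = (64I/π)^(1/4) = (64×4.990/π)^(1/4) = 3.18 in

d ≈ 3.18 in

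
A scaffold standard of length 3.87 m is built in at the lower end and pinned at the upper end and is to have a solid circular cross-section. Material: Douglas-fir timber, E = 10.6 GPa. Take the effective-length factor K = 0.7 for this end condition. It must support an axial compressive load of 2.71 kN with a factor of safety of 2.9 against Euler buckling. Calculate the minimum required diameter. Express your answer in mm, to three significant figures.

Required P_cr = n·P = 2.9 × 2.71 = 7.859 kN
L_e = K·L = 0.7 × 3.87 = 2.709 m
Required I = P_cr·L_e²/(π²E) = 7.859×10^3 × 2.709² / (π² × 1.06×10^10) = 5.513×10^-7 m⁴
I_req = 5.513×10^5 mm⁴
Solid circle: I = πd⁴/64  ⇒  d = (64I/π)^(1/4) = (64×5.513×10^5/π)^(1/4) = 57.9 mm

d ≈ 57.9 mm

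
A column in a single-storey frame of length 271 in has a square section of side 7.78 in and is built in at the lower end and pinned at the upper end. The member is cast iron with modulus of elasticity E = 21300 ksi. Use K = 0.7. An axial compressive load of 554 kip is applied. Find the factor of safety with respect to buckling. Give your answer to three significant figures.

n ≈ 3.22

I = a⁴/12 = 7.78⁴/12 = 305.3 in⁴
Effective length L_e = K·L = 0.7 × 271 = 189.7 in
P_cr = π²EI / L_e² = π² × 21300×10³ × 305.3 / 189.7² = 1.784×10^6 lb
Factor of safety n = P_cr / P = 1783.5 / 554 = 3.22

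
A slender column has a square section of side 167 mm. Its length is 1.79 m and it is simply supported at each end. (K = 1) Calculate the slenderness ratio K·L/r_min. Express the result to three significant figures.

For a square r = a/√12 = 167/√12 = 48.21 mm
L_e = K·L = 1 × 1.79 m = 1.790 m = 1790.0 mm
λ = L_e / r_min = 1790.0 / 48.21 = 37.1

λ ≈ 37.1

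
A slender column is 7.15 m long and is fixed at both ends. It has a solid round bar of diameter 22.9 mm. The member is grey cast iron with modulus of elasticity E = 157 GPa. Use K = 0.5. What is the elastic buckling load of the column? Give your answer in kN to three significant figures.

P_cr ≈ 1.64 kN

I = πd⁴/64 = π×22.9⁴/64 = 1.350×10^4 mm⁴
I = 1.350×10^4 mm⁴ = 1.350×10^-8 m⁴
Effective length L_e = K·L = 0.5 × 7.15 = 3.575 m
P_cr = π²EI / L_e² = π² × 157×10⁹ × 1.350×10^-8 / 3.575² = 1.637×10^3 N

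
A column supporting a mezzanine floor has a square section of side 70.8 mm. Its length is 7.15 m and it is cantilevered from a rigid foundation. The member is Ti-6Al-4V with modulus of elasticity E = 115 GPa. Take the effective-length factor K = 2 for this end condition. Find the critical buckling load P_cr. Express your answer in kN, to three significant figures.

I = a⁴/12 = 70.8⁴/12 = 2.094×10^6 mm⁴
I = 2.094×10^6 mm⁴ = 2.094×10^-6 m⁴
Effective length L_e = K·L = 2 × 7.15 = 14.30 m
P_cr = π²EI / L_e² = π² × 115×10⁹ × 2.094×10^-6 / 14.30² = 1.162×10^4 N

P_cr ≈ 11.6 kN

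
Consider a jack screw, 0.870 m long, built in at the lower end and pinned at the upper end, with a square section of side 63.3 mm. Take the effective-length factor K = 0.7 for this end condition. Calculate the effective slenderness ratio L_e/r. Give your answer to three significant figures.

λ ≈ 33.3

I = a⁴/12 = 63.3⁴/12 = 1.338×10^6 mm⁴
A = 4.007×10^3 mm²;  r_min = √(I/A) = √(1.338×10^6/4.007×10^3) = 18.27 mm
L_e = K·L = 0.7 × 0.870 m = 0.6090 m = 609.00 mm
λ = L_e / r_min = 609.00 / 18.27 = 33.3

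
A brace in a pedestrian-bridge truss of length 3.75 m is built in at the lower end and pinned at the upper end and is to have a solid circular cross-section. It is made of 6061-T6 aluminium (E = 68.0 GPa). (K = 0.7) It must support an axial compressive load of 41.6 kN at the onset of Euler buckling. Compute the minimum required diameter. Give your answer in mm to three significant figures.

L_e = K·L = 0.7 × 3.75 = 2.625 m
Required I = P_cr·L_e²/(π²E) = 4.160×10^4 × 2.625² / (π² × 6.80×10^10) = 4.271×10^-7 m⁴
I_req = 4.271×10^5 mm⁴
Solid circle: I = πd⁴/64  ⇒  d = (64I/π)^(1/4) = (64×4.271×10^5/π)^(1/4) = 54.3 mm

d ≈ 54.3 mm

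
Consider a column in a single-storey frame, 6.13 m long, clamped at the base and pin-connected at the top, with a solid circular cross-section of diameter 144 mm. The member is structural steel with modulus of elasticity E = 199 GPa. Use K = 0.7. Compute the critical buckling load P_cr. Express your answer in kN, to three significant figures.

P_cr ≈ 2250 kN

I = πd⁴/64 = π×144⁴/64 = 2.111×10^7 mm⁴
I = 2.111×10^7 mm⁴ = 2.111×10^-5 m⁴
Effective length L_e = K·L = 0.7 × 6.13 = 4.291 m
P_cr = π²EI / L_e² = π² × 199×10⁹ × 2.111×10^-5 / 4.291² = 2.251×10^6 N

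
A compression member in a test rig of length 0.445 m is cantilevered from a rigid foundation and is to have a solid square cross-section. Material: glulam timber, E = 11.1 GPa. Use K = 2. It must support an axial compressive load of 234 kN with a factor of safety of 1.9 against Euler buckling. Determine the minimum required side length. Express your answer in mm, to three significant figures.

a ≈ 78.8 mm

Required P_cr = n·P = 1.9 × 234 = 444.6 kN
L_e = K·L = 2 × 0.445 = 0.8900 m
Required I = P_cr·L_e²/(π²E) = 4.446×10^5 × 0.8900² / (π² × 1.11×10^10) = 3.215×10^-6 m⁴
I_req = 3.215×10^6 mm⁴
Solid square: I = a⁴/12  ⇒  a = (12I)^(1/4) = (12×3.215×10^6)^(1/4) = 78.8 mm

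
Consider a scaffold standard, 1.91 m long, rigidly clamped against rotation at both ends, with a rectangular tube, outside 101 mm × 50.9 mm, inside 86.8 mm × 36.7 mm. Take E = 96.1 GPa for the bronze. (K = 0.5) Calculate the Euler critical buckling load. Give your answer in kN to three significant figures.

Weak-axis I_min = (h_o·b_o³ − h_i·b_i³)/12 with b_o = 50.9, b_i = 36.70 mm (shorter outer/inner sides).
I_min = (101×50.9³ − 86.80×36.70³)/12 = 7.524×10^5 mm⁴
I = 7.524×10^5 mm⁴ = 7.524×10^-7 m⁴
Effective length L_e = K·L = 0.5 × 1.91 = 0.9550 m
P_cr = π²EI / L_e² = π² × 96.1×10⁹ × 7.524×10^-7 / 0.9550² = 7.824×10^5 N

P_cr ≈ 782 kN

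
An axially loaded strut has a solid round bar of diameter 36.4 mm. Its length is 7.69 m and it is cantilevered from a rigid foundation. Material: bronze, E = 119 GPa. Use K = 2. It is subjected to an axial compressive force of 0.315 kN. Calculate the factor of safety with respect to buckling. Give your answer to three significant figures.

n ≈ 1.36

I = πd⁴/64 = π×36.4⁴/64 = 8.617×10^4 mm⁴
I = 8.617×10^4 mm⁴ = 8.617×10^-8 m⁴
Effective length L_e = K·L = 2 × 7.69 = 15.38 m
P_cr = π²EI / L_e² = π² × 119×10⁹ × 8.617×10^-8 / 15.38² = 427.9 N
Factor of safety n = P_cr / P = 0.42787 / 0.315 = 1.36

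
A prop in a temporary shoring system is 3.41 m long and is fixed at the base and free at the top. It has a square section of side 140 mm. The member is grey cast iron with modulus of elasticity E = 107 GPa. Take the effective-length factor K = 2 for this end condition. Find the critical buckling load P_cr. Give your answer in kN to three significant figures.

I = a⁴/12 = 140⁴/12 = 3.201×10^7 mm⁴
I = 3.201×10^7 mm⁴ = 3.201×10^-5 m⁴
Effective length L_e = K·L = 2 × 3.41 = 6.820 m
P_cr = π²EI / L_e² = π² × 107×10⁹ × 3.201×10^-5 / 6.820² = 7.269×10^5 N

P_cr ≈ 727 kN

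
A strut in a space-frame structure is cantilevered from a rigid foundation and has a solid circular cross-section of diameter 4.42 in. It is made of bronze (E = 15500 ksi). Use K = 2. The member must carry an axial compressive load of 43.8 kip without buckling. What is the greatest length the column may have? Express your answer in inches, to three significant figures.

I = πd⁴/64 = π×4.42⁴/64 = 18.74 in⁴
At the buckling limit P_cr = P = 4.380×10^4 lb
From P_cr = π²EI/(K·L)²:  L = (1/K)·√(π²EI/P_cr) = (1/2)·√(π²×1.55×10^7×18.74/4.380×10^4)
L = 128 in

L_max ≈ 128 in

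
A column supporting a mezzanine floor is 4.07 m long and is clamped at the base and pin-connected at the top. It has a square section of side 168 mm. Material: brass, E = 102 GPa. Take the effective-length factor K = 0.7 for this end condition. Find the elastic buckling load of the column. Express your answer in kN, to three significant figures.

I = a⁴/12 = 168⁴/12 = 6.638×10^7 mm⁴
I = 6.638×10^7 mm⁴ = 6.638×10^-5 m⁴
Effective length L_e = K·L = 0.7 × 4.07 = 2.849 m
P_cr = π²EI / L_e² = π² × 102×10⁹ × 6.638×10^-5 / 2.849² = 8.233×10^6 N

P_cr ≈ 8230 kN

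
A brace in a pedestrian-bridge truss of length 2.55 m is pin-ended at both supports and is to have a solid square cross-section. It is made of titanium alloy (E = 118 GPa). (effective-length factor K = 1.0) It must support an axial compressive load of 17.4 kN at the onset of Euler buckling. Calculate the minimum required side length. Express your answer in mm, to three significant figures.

L_e = K·L = 1 × 2.55 = 2.550 m
Required I = P_cr·L_e²/(π²E) = 1.740×10^4 × 2.550² / (π² × 1.18×10^11) = 9.715×10^-8 m⁴
I_req = 9.715×10^4 mm⁴
Solid square: I = a⁴/12  ⇒  a = (12I)^(1/4) = (12×9.715×10^4)^(1/4) = 32.9 mm

a ≈ 32.9 mm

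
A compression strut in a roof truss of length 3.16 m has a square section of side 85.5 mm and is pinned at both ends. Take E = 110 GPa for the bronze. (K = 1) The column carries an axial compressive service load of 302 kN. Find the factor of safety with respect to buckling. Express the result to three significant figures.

I = a⁴/12 = 85.5⁴/12 = 4.453×10^6 mm⁴
I = 4.453×10^6 mm⁴ = 4.453×10^-6 m⁴
Effective length L_e = K·L = 1 × 3.16 = 3.160 m
P_cr = π²EI / L_e² = π² × 110×10⁹ × 4.453×10^-6 / 3.160² = 4.842×10^5 N
Factor of safety n = P_cr / P = 484.17 / 302 = 1.60

n ≈ 1.60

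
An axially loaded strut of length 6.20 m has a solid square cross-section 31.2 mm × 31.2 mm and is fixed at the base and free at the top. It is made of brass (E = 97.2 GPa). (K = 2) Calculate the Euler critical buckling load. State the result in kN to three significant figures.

I = a⁴/12 = 31.2⁴/12 = 7.897×10^4 mm⁴
I = 7.897×10^4 mm⁴ = 7.897×10^-8 m⁴
Effective length L_e = K·L = 2 × 6.20 = 12.40 m
P_cr = π²EI / L_e² = π² × 97.2×10⁹ × 7.897×10^-8 / 12.40² = 492.7 N

P_cr ≈ 0.493 kN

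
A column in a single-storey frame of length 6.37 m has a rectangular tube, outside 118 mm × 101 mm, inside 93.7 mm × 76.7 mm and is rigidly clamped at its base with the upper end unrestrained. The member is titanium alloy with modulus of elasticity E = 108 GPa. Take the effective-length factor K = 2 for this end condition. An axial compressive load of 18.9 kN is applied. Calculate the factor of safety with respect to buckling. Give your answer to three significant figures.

Weak-axis I_min = (h_o·b_o³ − h_i·b_i³)/12 with b_o = 101, b_i = 76.70 mm (shorter outer/inner sides).
I_min = (118×101³ − 93.70×76.70³)/12 = 6.608×10^6 mm⁴
I = 6.608×10^6 mm⁴ = 6.608×10^-6 m⁴
Effective length L_e = K·L = 2 × 6.37 = 12.74 m
P_cr = π²EI / L_e² = π² × 108×10⁹ × 6.608×10^-6 / 12.74² = 4.340×10^4 N
Factor of safety n = P_cr / P = 43.397 / 18.9 = 2.30

n ≈ 2.30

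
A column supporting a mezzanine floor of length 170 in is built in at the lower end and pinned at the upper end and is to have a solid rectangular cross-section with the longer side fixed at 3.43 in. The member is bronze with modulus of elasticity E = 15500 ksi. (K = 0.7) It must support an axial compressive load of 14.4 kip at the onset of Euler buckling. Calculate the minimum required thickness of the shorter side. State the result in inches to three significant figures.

b ≈ 1.67 in

L_e = K·L = 0.7 × 170 = 119.0 in
Required I = P_cr·L_e²/(π²E) = 1.440×10^4 × 119.0² / (π² × 1.55×10^7) = 1.333 in⁴
Rectangle, weak axis: I_min = h·b³/12 with h = 3.43 in fixed  ⇒  b = (12I/h)^(1/3) = 1.67 in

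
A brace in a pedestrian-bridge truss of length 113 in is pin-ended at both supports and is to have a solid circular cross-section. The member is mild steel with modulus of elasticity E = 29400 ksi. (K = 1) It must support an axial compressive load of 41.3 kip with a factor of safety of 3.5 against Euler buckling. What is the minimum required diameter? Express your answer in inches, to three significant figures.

d ≈ 3.37 in

Required P_cr = n·P = 3.5 × 41.3 = 144.5 kip
L_e = K·L = 1 × 113 = 113.0 in
Required I = P_cr·L_e²/(π²E) = 1.445×10^5 × 113.0² / (π² × 2.94×10^7) = 6.361 in⁴
Solid circle: I = πd⁴/64  ⇒  d = (64I/π)^(1/4) = (64×6.361/π)^(1/4) = 3.37 in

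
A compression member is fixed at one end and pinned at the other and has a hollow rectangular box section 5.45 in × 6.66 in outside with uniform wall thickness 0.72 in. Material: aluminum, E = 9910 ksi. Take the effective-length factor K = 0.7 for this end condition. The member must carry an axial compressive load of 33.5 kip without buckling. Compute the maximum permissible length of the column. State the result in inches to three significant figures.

Inner dimensions: h_i = 6.66 − 2×0.72 = 5.220 in, b_i = 5.45 − 2×0.72 = 4.010 in
Weak-axis I_min = (h_o·b_o³ − h_i·b_i³)/12 with b_o = 5.45, b_i = 4.010 in (shorter outer/inner sides).
I_min = (6.66×5.45³ − 5.220×4.010³)/12 = 61.79 in⁴
At the buckling limit P_cr = P = 3.350×10^4 lb
From P_cr = π²EI/(K·L)²:  L = (1/K)·√(π²EI/P_cr) = (1/0.7)·√(π²×9.91×10^6×61.79/3.350×10^4)
L = 607 in

L_max ≈ 607 in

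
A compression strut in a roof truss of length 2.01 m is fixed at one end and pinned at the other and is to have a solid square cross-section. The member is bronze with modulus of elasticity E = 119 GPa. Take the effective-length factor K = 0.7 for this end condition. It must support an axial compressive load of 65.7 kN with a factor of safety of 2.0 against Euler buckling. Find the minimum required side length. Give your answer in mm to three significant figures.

Required P_cr = n·P = 2.0 × 65.7 = 131.4 kN
L_e = K·L = 0.7 × 2.01 = 1.407 m
Required I = P_cr·L_e²/(π²E) = 1.314×10^5 × 1.407² / (π² × 1.19×10^11) = 2.215×10^-7 m⁴
I_req = 2.215×10^5 mm⁴
Solid square: I = a⁴/12  ⇒  a = (12I)^(1/4) = (12×2.215×10^5)^(1/4) = 40.4 mm

a ≈ 40.4 mm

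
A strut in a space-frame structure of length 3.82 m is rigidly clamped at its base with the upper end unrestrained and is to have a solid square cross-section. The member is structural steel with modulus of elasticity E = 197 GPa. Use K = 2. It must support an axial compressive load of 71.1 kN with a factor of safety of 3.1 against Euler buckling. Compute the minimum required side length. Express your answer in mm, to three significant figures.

a ≈ 94.4 mm

Required P_cr = n·P = 3.1 × 71.1 = 220.4 kN
L_e = K·L = 2 × 3.82 = 7.640 m
Required I = P_cr·L_e²/(π²E) = 2.204×10^5 × 7.640² / (π² × 1.97×10^11) = 6.617×10^-6 m⁴
I_req = 6.617×10^6 mm⁴
Solid square: I = a⁴/12  ⇒  a = (12I)^(1/4) = (12×6.617×10^6)^(1/4) = 94.4 mm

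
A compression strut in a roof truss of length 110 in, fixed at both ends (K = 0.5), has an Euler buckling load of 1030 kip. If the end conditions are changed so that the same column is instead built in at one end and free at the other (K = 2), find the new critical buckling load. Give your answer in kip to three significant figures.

P_cr ∝ 1/K², so P_cr,new = P_cr,old × (K_old/K_new)² = 1030 × (0.5/2)²
= 1030 × 0.06250 = 64.4 kip

P_cr ≈ 64.4 kip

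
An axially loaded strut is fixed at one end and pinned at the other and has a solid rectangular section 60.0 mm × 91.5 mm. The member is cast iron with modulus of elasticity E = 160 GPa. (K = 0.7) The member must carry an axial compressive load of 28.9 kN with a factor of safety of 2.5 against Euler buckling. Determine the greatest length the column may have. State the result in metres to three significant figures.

L_max ≈ 8.57 m

Buckling occurs about the weak axis: I_min = h·b³/12 with b = 60.0 mm (the shorter side).
I_min = 91.5×60.0³/12 = 1.647×10^6 mm⁴
I = 1.647×10^-6 m⁴
Required critical load P_cr = n·P = 2.5 × 28.9 = 72.25 kN = 7.225×10^4 N
From P_cr = π²EI/(K·L)²:  L = (1/K)·√(π²EI/P_cr) = (1/0.7)·√(π²×1.60×10^11×1.647×10^-6/7.225×10^4)
L = 8.57 m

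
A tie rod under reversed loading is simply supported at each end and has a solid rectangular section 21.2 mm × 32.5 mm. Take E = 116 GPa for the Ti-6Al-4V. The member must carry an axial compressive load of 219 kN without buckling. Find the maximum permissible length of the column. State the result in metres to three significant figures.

Buckling occurs about the weak axis: I_min = h·b³/12 with b = 21.2 mm (the shorter side).
I_min = 32.5×21.2³/12 = 2.581×10^4 mm⁴
I = 2.581×10^-8 m⁴
At the buckling limit P_cr = P = 2.190×10^5 N
From P_cr = π²EI/(K·L)²:  L = (1/K)·√(π²EI/P_cr) = (1/1)·√(π²×1.16×10^11×2.581×10^-8/2.190×10^5)
L = 0.367 m

L_max ≈ 0.367 m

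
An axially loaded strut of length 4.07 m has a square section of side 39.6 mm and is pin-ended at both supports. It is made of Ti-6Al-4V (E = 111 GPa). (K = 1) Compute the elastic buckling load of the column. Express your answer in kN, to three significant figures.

I = a⁴/12 = 39.6⁴/12 = 2.049×10^5 mm⁴
I = 2.049×10^5 mm⁴ = 2.049×10^-7 m⁴
Effective length L_e = K·L = 1 × 4.07 = 4.070 m
P_cr = π²EI / L_e² = π² × 111×10⁹ × 2.049×10^-7 / 4.070² = 1.355×10^4 N

P_cr ≈ 13.6 kN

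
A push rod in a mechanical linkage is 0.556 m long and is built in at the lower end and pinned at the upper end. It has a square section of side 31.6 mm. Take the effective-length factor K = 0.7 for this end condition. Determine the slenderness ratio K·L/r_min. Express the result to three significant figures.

I = a⁴/12 = 31.6⁴/12 = 8.309×10^4 mm⁴
A = 998.6 mm²;  r_min = √(I/A) = √(8.309×10^4/998.6) = 9.122 mm
L_e = K·L = 0.7 × 0.556 m = 0.3892 m = 389.20 mm
λ = L_e / r_min = 389.20 / 9.122 = 42.7

λ ≈ 42.7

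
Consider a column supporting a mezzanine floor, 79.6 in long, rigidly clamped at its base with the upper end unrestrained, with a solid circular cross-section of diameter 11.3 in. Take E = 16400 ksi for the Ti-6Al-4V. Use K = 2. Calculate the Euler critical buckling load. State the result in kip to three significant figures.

I = πd⁴/64 = π×11.3⁴/64 = 800.4 in⁴
Effective length L_e = K·L = 2 × 79.6 = 159.2 in
P_cr = π²EI / L_e² = π² × 16400×10³ × 800.4 / 159.2² = 5.111×10^6 lb

P_cr ≈ 5110 kip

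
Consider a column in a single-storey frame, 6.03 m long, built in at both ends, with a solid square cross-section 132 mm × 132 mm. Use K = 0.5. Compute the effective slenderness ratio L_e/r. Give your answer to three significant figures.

I = a⁴/12 = 132⁴/12 = 2.530×10^7 mm⁴
A = 1.742×10^4 mm²;  r_min = √(I/A) = √(2.530×10^7/1.742×10^4) = 38.11 mm
L_e = K·L = 0.5 × 6.03 m = 3.015 m = 3015.0 mm
λ = L_e / r_min = 3015.0 / 38.11 = 79.1

λ ≈ 79.1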